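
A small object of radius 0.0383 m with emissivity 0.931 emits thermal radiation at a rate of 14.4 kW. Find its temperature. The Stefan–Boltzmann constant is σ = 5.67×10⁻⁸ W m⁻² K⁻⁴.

T ≈ 1960 K

A = 4πr² = 4π × (0.0383)² = 0.0184 m².
From P = εσAT⁴, T = (P / εσA)^(1/4) = (14400 / (0.931 × 5.67×10⁻⁸ × 0.0184))^(1/4).
T = (1.48×10^13)^(1/4) = 1960 K.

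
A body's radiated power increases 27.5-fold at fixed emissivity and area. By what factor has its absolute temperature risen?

P ∝ T⁴ ⇒ T ∝ P^(1/4), so T scales by (27.5)^(1/4) = 2.29.

factor ≈ 2.29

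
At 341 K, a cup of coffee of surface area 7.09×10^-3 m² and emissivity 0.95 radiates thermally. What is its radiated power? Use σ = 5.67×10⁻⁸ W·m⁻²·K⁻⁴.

P = εσAT⁴ = 0.95 × 5.67×10⁻⁸ × 7.09×10^-3 × (341)⁴ = 0.95 × 5.67×10⁻⁸ × 7.09×10^-3 × 1.35×10^10.
P = 5.16 W.

P ≈ 5.16 W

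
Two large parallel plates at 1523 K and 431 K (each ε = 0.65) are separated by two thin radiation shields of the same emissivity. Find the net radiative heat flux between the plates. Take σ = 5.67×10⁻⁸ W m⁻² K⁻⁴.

q ≈ 48600 W/m²

Each of the 3 gaps contributes resistance (2/ε − 1) = 2/0.65 − 1 = 2.077; total = 6.231.
q = σ(T₁⁴ − T₂⁴) / 6.231 = 5.67×10⁻⁸ × 5.35×10^12 / 6.231 = 48600 W/m².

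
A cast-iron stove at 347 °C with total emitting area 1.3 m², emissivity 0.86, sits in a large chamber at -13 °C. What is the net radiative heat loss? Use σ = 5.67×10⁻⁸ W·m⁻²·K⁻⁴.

Q ≈ 9080 W

Convert: 347 °C = 620 K; -13 °C = 260 K.
Q = εσA(T⁴ − T_s⁴). T⁴ − T_s⁴ = (620)⁴ − (260)⁴ = 1.48×10^11 − 4.57×10^9 = 1.43×10^11 K⁴.
Q = 0.86 × 5.67×10⁻⁸ × 1.30 × 1.43×10^11 = 9080 W.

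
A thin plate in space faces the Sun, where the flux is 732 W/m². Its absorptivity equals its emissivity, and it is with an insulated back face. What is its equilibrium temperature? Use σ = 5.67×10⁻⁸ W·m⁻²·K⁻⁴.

Absorbed flux αS = emitted flux εσT⁴ (one radiating face); with α = ε, T = (S/σ)^(1/4).
T = (732 / 5.67×10⁻⁸)^(1/4) = (1.29×10^10)^(1/4).
T = 337 K.

T ≈ 337 K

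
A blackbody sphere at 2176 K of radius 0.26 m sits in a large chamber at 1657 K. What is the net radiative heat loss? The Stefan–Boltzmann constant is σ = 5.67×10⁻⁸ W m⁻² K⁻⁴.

A = 4πr² = 4π × (0.26)² = 0.849 m².
Q = σA(T⁴ − T_s⁴). T⁴ − T_s⁴ = (2176)⁴ − (1657)⁴ = 2.24×10^13 − 7.54×10^12 = 1.49×10^13 K⁴.
Q = 5.67×10⁻⁸ × 0.849 × 1.49×10^13 = 7.17×10^5 W.

Q ≈ 7.17×10^5 W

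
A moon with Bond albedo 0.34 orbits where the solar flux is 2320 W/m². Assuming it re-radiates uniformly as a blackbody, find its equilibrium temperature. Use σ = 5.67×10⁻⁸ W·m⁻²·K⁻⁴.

T ≈ 287 K

Power absorbed = (1−a)S·πR²; power emitted = 4πR²σT⁴. Equating and cancelling πR²:
T = ((1−a)S / 4σ)^(1/4) = (1530 / (4 × 5.67×10⁻⁸))^(1/4) = (6.75×10^9)^(1/4).
T = 287 K.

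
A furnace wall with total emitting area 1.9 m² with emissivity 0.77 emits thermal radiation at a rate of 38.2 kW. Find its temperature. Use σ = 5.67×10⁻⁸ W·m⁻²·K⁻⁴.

T ≈ 824 K

From P = εσAT⁴, T = (P / εσA)^(1/4) = (38200 / (0.77 × 5.67×10⁻⁸ × 1.90))^(1/4).
T = (4.61×10^11)^(1/4) = 824 K.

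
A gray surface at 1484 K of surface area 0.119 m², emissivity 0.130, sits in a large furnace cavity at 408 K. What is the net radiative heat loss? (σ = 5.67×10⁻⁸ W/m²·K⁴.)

Q = εσA(T⁴ − T_s⁴). T⁴ − T_s⁴ = (1484)⁴ − (408)⁴ = 4.85×10^12 − 2.77×10^10 = 4.82×10^12 K⁴.
Q = 0.130 × 5.67×10⁻⁸ × 0.119 × 4.82×10^12 = 4230 W.

Q ≈ 4230 W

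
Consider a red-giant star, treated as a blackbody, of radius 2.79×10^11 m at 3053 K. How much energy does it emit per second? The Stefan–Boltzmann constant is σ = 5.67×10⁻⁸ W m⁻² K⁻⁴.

A = 4πr² = 4π × (2.79×10^11)² = 9.78×10^23 m².
P = σAT⁴ = 5.67×10⁻⁸ × 9.78×10^23 × (3053)⁴ = 5.67×10⁻⁸ × 9.78×10^23 × 8.69×10^13.
P = 4.82×10^30 W.

P ≈ 4.82×10^30 W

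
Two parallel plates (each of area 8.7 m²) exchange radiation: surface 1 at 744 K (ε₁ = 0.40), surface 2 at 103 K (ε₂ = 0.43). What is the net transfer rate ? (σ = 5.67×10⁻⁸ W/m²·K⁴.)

For two large parallel gray plates, q = σ(T₁⁴ − T₂⁴) / (1/ε₁ + 1/ε₂ − 1).
1/ε₁ + 1/ε₂ − 1 = 1/0.40 + 1/0.43 − 1 = 3.826.
T₁⁴ − T₂⁴ = 3.06×10^11 − 1.13×10^8 = 3.06×10^11 K⁴.
q = 5.67×10⁻⁸ × 3.06×10^11 / 3.826 = 4540 W/m².
Q = q·A = 4540 × 8.7 = 39500 W.

Q ≈ 39500 W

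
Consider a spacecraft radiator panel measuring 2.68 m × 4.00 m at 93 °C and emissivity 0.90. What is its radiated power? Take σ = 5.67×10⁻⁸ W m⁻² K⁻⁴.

P ≈ 9820 W

A = 2.68 × 4.00 = 10.7 m².
93 °C = 366 K.
Stefan–Boltzmann: P = εσAT⁴ = 0.90 × 5.67×10⁻⁸ × 10.7 × (366)⁴ = 0.90 × 5.67×10⁻⁸ × 10.7 × 1.79×10^10.
P = 9820 W.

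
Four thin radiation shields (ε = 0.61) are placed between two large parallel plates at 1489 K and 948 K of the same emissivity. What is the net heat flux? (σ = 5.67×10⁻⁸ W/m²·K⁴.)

Each of the 5 gaps contributes resistance (2/ε − 1) = 2/0.61 − 1 = 2.279; total = 11.39.
q = σ(T₁⁴ − T₂⁴) / 11.39 = 5.67×10⁻⁸ × 4.11×10^12 / 11.39 = 20400 W/m².

q ≈ 20400 W/m²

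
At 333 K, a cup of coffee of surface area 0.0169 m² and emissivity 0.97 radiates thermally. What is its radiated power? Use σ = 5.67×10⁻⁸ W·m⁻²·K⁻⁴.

Stefan–Boltzmann: P = εσAT⁴ = 0.97 × 5.67×10⁻⁸ × 0.0169 × (333)⁴ = 0.97 × 5.67×10⁻⁸ × 0.0169 × 1.23×10^10.
P = 11.4 W.

P ≈ 11.4 W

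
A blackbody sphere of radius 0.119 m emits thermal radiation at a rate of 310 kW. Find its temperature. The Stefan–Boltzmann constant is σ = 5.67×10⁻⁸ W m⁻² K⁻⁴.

T ≈ 2350 K

A = 4πr² = 4π × (0.119)² = 0.178 m².
From P = σAT⁴, T = (P / σA)^(1/4) = (3.10×10^5 / (5.67×10⁻⁸ × 0.178))^(1/4).
T = (3.07×10^13)^(1/4) = 2350 K.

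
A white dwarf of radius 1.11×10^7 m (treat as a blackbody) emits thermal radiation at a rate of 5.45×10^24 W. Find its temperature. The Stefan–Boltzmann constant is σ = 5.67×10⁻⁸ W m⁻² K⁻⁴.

A = 4πr² = 4π × (1.11×10^7)² = 1.55×10^15 m².
From P = σAT⁴, T = (P / σA)^(1/4) = (5.45×10^24 / (5.67×10⁻⁸ × 1.55×10^15))^(1/4).
T = (6.21×10^16)^(1/4) = 15800 K.

T ≈ 15800 K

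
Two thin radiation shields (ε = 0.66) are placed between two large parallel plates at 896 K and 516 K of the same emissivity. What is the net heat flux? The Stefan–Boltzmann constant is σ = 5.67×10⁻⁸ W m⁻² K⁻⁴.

Each of the 3 gaps contributes resistance (2/ε − 1) = 2/0.66 − 1 = 2.030; total = 6.091.
q = σ(T₁⁴ − T₂⁴) / 6.091 = 5.67×10⁻⁸ × 5.74×10^11 / 6.091 = 5340 W/m².

q ≈ 5340 W/m²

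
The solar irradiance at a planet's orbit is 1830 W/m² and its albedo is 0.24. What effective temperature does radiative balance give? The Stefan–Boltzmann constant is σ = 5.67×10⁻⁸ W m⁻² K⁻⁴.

Power absorbed = (1−a)S·πR²; power emitted = 4πR²σT⁴. Equating and cancelling πR²:
T = ((1−a)S / 4σ)^(1/4) = (1390 / (4 × 5.67×10⁻⁸))^(1/4) = (6.13×10^9)^(1/4).
T = 280 K.

T ≈ 280 K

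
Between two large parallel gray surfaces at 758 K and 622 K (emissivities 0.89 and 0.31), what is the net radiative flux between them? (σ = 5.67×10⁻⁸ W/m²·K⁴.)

For two large parallel gray plates, q = σ(T₁⁴ − T₂⁴) / (1/ε₁ + 1/ε₂ − 1).
1/ε₁ + 1/ε₂ − 1 = 1/0.89 + 1/0.31 − 1 = 3.349.
T₁⁴ − T₂⁴ = 3.30×10^11 − 1.50×10^11 = 1.80×10^11 K⁴.
q = 5.67×10⁻⁸ × 1.80×10^11 / 3.349 = 3050 W/m².

q ≈ 3050 W/m²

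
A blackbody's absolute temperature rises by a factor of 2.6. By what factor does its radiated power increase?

P ∝ T⁴, so the power scales as (2.6)⁴ = 45.7.

factor ≈ 45.7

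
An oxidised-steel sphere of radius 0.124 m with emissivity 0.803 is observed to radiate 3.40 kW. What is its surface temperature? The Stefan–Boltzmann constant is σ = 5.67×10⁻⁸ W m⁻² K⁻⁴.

T ≈ 788 K

A = 4πr² = 4π × (0.124)² = 0.193 m².
From P = εσAT⁴, T = (P / εσA)^(1/4) = (3400 / (0.803 × 5.67×10⁻⁸ × 0.193))^(1/4).
T = (3.86×10^11)^(1/4) = 788 K.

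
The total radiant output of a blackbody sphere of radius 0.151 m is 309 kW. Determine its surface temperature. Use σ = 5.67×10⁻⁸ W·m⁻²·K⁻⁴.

T ≈ 2090 K

A = 4πr² = 4π × (0.151)² = 0.287 m².
From P = σAT⁴, T = (P / σA)^(1/4) = (3.09×10^5 / (5.67×10⁻⁸ × 0.287))^(1/4).
T = (1.90×10^13)^(1/4) = 2090 K.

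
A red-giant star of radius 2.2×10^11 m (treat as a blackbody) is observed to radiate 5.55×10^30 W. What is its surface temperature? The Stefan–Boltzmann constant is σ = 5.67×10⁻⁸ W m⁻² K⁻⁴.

T ≈ 3560 K

A = 4πr² = 4π × (2.2×10^11)² = 6.08×10^23 m².
From P = σAT⁴, T = (P / σA)^(1/4) = (5.55×10^30 / (5.67×10⁻⁸ × 6.08×10^23))^(1/4).
T = (1.61×10^14)^(1/4) = 3560 K.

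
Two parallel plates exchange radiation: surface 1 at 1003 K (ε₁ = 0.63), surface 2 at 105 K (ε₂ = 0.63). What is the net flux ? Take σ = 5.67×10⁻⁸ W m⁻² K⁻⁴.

For two large parallel gray plates, q = σ(T₁⁴ − T₂⁴) / (1/ε₁ + 1/ε₂ − 1).
1/ε₁ + 1/ε₂ − 1 = 1/0.63 + 1/0.63 − 1 = 2.175.
T₁⁴ − T₂⁴ = 1.01×10^12 − 1.22×10^8 = 1.01×10^12 K⁴.
q = 5.67×10⁻⁸ × 1.01×10^12 / 2.175 = 26400 W/m².

q ≈ 26400 W/m²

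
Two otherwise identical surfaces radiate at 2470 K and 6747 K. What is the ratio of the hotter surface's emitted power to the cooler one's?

ratio ≈ 55.7

P ∝ T⁴, so the ratio is (6747/2470)⁴ = (2.732)⁴ = 55.7.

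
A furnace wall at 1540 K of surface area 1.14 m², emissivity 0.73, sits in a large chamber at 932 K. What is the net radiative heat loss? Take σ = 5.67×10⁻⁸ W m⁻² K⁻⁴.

Q ≈ 2.30×10^5 W

Q = εσA(T⁴ − T_s⁴). T⁴ − T_s⁴ = (1540)⁴ − (932)⁴ = 5.62×10^12 − 7.55×10^11 = 4.87×10^12 K⁴.
Q = 0.73 × 5.67×10⁻⁸ × 1.14 × 4.87×10^12 = 2.30×10^5 W.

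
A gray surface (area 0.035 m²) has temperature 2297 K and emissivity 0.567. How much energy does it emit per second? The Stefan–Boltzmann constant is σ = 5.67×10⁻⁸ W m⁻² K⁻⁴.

Stefan–Boltzmann: P = εσAT⁴ = 0.567 × 5.67×10⁻⁸ × 0.0350 × (2297)⁴ = 0.567 × 5.67×10⁻⁸ × 0.0350 × 2.78×10^13.
P = 31300 W.

P ≈ 31300 W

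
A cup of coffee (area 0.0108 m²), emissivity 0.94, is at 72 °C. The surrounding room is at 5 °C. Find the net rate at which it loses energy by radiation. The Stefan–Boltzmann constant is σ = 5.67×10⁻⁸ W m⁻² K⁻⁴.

Convert: 72 °C = 345 K; 5 °C = 278 K.
Q = εσA(T⁴ − T_s⁴). T⁴ − T_s⁴ = (345)⁴ − (278)⁴ = 1.42×10^10 − 5.97×10^9 = 8.19×10^9 K⁴.
Q = 0.94 × 5.67×10⁻⁸ × 0.0108 × 8.19×10^9 = 4.72 W.

Q ≈ 4.72 W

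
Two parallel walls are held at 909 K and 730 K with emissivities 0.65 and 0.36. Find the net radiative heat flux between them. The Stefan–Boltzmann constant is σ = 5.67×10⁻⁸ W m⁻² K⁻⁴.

For two large parallel gray plates, q = σ(T₁⁴ − T₂⁴) / (1/ε₁ + 1/ε₂ − 1).
1/ε₁ + 1/ε₂ − 1 = 1/0.65 + 1/0.36 − 1 = 3.316.
T₁⁴ − T₂⁴ = 6.83×10^11 − 2.84×10^11 = 3.99×10^11 K⁴.
q = 5.67×10⁻⁸ × 3.99×10^11 / 3.316 = 6820 W/m².

q ≈ 6820 W/m²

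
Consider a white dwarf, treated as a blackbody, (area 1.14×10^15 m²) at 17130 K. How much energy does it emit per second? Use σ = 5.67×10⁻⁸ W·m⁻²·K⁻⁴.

P = σAT⁴ = 5.67×10⁻⁸ × 1.14×10^15 × (17130)⁴ = 5.67×10⁻⁸ × 1.14×10^15 × 8.61×10^16.
P = 5.57×10^24 W.

P ≈ 5.57×10^24 W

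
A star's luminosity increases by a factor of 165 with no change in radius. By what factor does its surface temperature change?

P ∝ T⁴ ⇒ T ∝ P^(1/4), so T scales by (165)^(1/4) = 3.58.

factor ≈ 3.58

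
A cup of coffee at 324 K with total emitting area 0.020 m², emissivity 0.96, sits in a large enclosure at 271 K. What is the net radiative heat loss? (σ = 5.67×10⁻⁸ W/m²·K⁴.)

Q ≈ 6.13 W

Q = εσA(T⁴ − T_s⁴). T⁴ − T_s⁴ = (324)⁴ − (271)⁴ = 1.10×10^10 − 5.39×10^9 = 5.63×10^9 K⁴.
Q = 0.96 × 5.67×10⁻⁸ × 0.0200 × 5.63×10^9 = 6.13 W.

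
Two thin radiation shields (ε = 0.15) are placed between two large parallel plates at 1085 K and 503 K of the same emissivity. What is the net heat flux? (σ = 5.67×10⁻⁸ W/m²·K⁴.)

q ≈ 2030 W/m²

Each of the 3 gaps contributes resistance (2/ε − 1) = 2/0.15 − 1 = 12.33; total = 37.00.
q = σ(T₁⁴ − T₂⁴) / 37.00 = 5.67×10⁻⁸ × 1.32×10^12 / 37.00 = 2030 W/m².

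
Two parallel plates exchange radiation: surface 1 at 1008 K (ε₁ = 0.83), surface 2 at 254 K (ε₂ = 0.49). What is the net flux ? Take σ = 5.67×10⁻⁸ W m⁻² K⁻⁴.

q ≈ 26000 W/m²

For two large parallel gray plates, q = σ(T₁⁴ − T₂⁴) / (1/ε₁ + 1/ε₂ − 1).
1/ε₁ + 1/ε₂ − 1 = 1/0.83 + 1/0.49 − 1 = 2.246.
T₁⁴ − T₂⁴ = 1.03×10^12 − 4.16×10^9 = 1.03×10^12 K⁴.
q = 5.67×10⁻⁸ × 1.03×10^12 / 2.246 = 26000 W/m².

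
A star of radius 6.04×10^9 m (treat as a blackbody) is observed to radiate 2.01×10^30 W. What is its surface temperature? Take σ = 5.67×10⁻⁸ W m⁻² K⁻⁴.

A = 4πr² = 4π × (6.04×10^9)² = 4.58×10^20 m².
From P = σAT⁴, T = (P / σA)^(1/4) = (2.01×10^30 / (5.67×10⁻⁸ × 4.58×10^20))^(1/4).
T = (7.73×10^16)^(1/4) = 16700 K.

T ≈ 16700 K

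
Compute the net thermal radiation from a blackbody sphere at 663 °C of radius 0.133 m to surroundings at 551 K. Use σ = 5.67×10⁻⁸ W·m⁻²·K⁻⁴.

A = 4πr² = 4π × (0.133)² = 0.222 m².
Convert: 663 °C = 936 K.
Q = σA(T⁴ − T_s⁴). T⁴ − T_s⁴ = (936)⁴ − (551)⁴ = 7.68×10^11 − 9.22×10^10 = 6.75×10^11 K⁴.
Q = 5.67×10⁻⁸ × 0.222 × 6.75×10^11 = 8510 W.

Q ≈ 8510 W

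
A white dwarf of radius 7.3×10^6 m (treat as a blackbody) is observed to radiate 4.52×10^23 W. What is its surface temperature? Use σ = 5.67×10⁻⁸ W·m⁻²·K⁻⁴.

T ≈ 10400 K

A = 4πr² = 4π × (7.3×10^6)² = 6.70×10^14 m².
From P = σAT⁴, T = (P / σA)^(1/4) = (4.52×10^23 / (5.67×10⁻⁸ × 6.70×10^14))^(1/4).
T = (1.19×10^16)^(1/4) = 10400 K.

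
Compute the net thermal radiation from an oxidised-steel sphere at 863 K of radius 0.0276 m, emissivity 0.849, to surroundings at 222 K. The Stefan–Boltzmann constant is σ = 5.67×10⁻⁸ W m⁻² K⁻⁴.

A = 4πr² = 4π × (0.0276)² = 9.57×10^-3 m².
Q = εσA(T⁴ − T_s⁴). T⁴ − T_s⁴ = (863)⁴ − (222)⁴ = 5.55×10^11 − 2.43×10^9 = 5.52×10^11 K⁴.
Q = 0.849 × 5.67×10⁻⁸ × 9.57×10^-3 × 5.52×10^11 = 254 W.

Q ≈ 254 W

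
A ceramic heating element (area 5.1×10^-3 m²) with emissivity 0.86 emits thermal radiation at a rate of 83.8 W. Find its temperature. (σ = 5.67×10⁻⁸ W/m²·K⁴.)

T ≈ 762 K

From P = εσAT⁴, T = (P / εσA)^(1/4) = (83.8 / (0.86 × 5.67×10⁻⁸ × 5.10×10^-3))^(1/4).
T = (3.37×10^11)^(1/4) = 762 K.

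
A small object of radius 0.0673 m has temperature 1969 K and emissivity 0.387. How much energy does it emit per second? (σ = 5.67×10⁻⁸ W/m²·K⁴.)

P ≈ 18800 W

A = 4πr² = 4π × (0.0673)² = 0.0569 m².
P = εσAT⁴ = 0.387 × 5.67×10⁻⁸ × 0.0569 × (1969)⁴ = 0.387 × 5.67×10⁻⁸ × 0.0569 × 1.50×10^13.
P = 18800 W.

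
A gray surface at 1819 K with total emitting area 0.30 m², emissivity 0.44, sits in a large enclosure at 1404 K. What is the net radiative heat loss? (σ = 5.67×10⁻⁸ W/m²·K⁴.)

Q ≈ 52900 W

Q = εσA(T⁴ − T_s⁴). T⁴ − T_s⁴ = (1819)⁴ − (1404)⁴ = 1.09×10^13 − 3.89×10^12 = 7.06×10^12 K⁴.
Q = 0.44 × 5.67×10⁻⁸ × 0.300 × 7.06×10^12 = 52900 W.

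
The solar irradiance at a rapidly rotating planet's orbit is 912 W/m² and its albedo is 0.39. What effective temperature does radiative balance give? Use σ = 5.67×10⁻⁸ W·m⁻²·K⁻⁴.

T ≈ 223 K

Power absorbed = (1−a)S·πR²; power emitted = 4πR²σT⁴. Equating and cancelling πR²:
T = ((1−a)S / 4σ)^(1/4) = (556 / (4 × 5.67×10⁻⁸))^(1/4) = (2.45×10^9)^(1/4).
T = 223 K.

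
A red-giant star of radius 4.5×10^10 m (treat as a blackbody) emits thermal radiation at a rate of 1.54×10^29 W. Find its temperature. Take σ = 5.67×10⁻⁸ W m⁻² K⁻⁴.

T ≈ 3210 K

A = 4πr² = 4π × (4.5×10^10)² = 2.54×10^22 m².
From P = σAT⁴, T = (P / σA)^(1/4) = (1.54×10^29 / (5.67×10⁻⁸ × 2.54×10^22))^(1/4).
T = (1.07×10^14)^(1/4) = 3210 K.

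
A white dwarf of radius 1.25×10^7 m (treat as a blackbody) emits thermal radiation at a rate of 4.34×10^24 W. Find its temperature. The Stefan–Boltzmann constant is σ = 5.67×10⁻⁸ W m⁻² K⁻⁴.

A = 4πr² = 4π × (1.25×10^7)² = 1.96×10^15 m².
From P = σAT⁴, T = (P / σA)^(1/4) = (4.34×10^24 / (5.67×10⁻⁸ × 1.96×10^15))^(1/4).
T = (3.90×10^16)^(1/4) = 14100 K.

T ≈ 14100 K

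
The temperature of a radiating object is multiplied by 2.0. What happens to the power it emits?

factor ≈ 16.0

P ∝ T⁴, so the power scales as (2.0)⁴ = 16.0.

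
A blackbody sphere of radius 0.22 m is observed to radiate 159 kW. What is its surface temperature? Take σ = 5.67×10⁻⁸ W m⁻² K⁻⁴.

A = 4πr² = 4π × (0.22)² = 0.608 m².
From P = σAT⁴, T = (P / σA)^(1/4) = (1.59×10^5 / (5.67×10⁻⁸ × 0.608))^(1/4).
T = (4.61×10^12)^(1/4) = 1470 K.

T ≈ 1470 K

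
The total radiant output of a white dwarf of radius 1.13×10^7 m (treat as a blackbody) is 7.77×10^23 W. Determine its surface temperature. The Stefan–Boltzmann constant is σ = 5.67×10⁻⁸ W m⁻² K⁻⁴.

T ≈ 9610 K

A = 4πr² = 4π × (1.13×10^7)² = 1.60×10^15 m².
From P = σAT⁴, T = (P / σA)^(1/4) = (7.77×10^23 / (5.67×10⁻⁸ × 1.60×10^15))^(1/4).
T = (8.54×10^15)^(1/4) = 9610 K.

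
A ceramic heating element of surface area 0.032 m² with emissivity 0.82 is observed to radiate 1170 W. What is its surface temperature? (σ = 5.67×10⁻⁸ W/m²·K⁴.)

From P = εσAT⁴, T = (P / εσA)^(1/4) = (1170 / (0.82 × 5.67×10⁻⁸ × 0.0320))^(1/4).
T = (7.86×10^11)^(1/4) = 942 K.

T ≈ 942 K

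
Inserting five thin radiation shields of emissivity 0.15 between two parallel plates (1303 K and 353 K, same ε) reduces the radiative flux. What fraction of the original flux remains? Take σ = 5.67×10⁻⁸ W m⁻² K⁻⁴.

ratio ≈ 0.167

With N identical shields there are N+1 = 6 gaps in series, each with the same radiative resistance, so the flux falls to 1/(N+1) of its unshielded value.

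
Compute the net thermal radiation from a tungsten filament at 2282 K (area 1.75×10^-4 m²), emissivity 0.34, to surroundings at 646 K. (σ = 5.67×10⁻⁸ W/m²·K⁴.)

Q ≈ 90.9 W

Q = εσA(T⁴ − T_s⁴). T⁴ − T_s⁴ = (2282)⁴ − (646)⁴ = 2.71×10^13 − 1.74×10^11 = 2.69×10^13 K⁴.
Q = 0.34 × 5.67×10⁻⁸ × 1.75×10^-4 × 2.69×10^13 = 90.9 W.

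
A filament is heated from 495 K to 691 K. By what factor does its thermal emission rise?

P ∝ T⁴, so the ratio is (691/495)⁴ = (1.396)⁴ = 3.80.

ratio ≈ 3.80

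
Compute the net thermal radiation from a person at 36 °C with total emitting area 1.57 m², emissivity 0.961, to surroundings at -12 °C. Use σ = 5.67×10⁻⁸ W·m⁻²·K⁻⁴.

Convert: 36 °C = 309 K; -12 °C = 261 K.
Q = εσA(T⁴ − T_s⁴). T⁴ − T_s⁴ = (309)⁴ − (261)⁴ = 9.12×10^9 − 4.64×10^9 = 4.48×10^9 K⁴.
Q = 0.961 × 5.67×10⁻⁸ × 1.57 × 4.48×10^9 = 383 W.

Q ≈ 383 W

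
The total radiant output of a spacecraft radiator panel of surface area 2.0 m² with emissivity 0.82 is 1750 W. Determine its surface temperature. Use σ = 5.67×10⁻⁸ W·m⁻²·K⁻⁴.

T ≈ 370 K

From P = εσAT⁴, T = (P / εσA)^(1/4) = (1750 / (0.82 × 5.67×10⁻⁸ × 2.00))^(1/4).
T = (1.88×10^10)^(1/4) = 370 K.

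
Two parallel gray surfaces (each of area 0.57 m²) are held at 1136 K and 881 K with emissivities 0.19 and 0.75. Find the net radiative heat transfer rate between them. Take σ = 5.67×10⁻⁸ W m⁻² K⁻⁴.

Q ≈ 6140 W

For two large parallel gray plates, q = σ(T₁⁴ − T₂⁴) / (1/ε₁ + 1/ε₂ − 1).
1/ε₁ + 1/ε₂ − 1 = 1/0.19 + 1/0.75 − 1 = 5.596.
T₁⁴ − T₂⁴ = 1.67×10^12 − 6.02×10^11 = 1.06×10^12 K⁴.
q = 5.67×10⁻⁸ × 1.06×10^12 / 5.596 = 10800 W/m².
Q = q·A = 10800 × 0.57 = 6140 W.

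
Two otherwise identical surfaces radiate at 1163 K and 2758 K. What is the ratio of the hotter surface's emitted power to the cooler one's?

ratio ≈ 31.6

P ∝ T⁴, so the ratio is (2758/1163)⁴ = (2.371)⁴ = 31.6.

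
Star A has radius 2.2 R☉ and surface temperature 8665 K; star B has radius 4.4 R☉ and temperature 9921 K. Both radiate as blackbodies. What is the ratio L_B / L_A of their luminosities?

L_B/L_A ≈ 6.87

L = 4πR²σT⁴ ∝ R²T⁴, so L_B/L_A = (4.4/2.2)² × (9921/8665)⁴ = 4.00 × 1.72 = 6.87.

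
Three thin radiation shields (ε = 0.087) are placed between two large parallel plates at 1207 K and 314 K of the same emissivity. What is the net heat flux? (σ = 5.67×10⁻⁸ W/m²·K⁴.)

Each of the 4 gaps contributes resistance (2/ε − 1) = 2/0.087 − 1 = 21.99; total = 87.95.
q = σ(T₁⁴ − T₂⁴) / 87.95 = 5.67×10⁻⁸ × 2.11×10^12 / 87.95 = 1360 W/m².

q ≈ 1360 W/m²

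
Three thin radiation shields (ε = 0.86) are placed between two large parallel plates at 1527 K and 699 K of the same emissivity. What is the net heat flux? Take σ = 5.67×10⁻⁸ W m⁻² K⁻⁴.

Each of the 4 gaps contributes resistance (2/ε − 1) = 2/0.86 − 1 = 1.326; total = 5.302.
q = σ(T₁⁴ − T₂⁴) / 5.302 = 5.67×10⁻⁸ × 5.20×10^12 / 5.302 = 55600 W/m².

q ≈ 55600 W/m²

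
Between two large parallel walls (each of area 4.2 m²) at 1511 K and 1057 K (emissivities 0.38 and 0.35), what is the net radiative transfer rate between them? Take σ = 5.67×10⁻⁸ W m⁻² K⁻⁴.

Q ≈ 2.10×10^5 W

For two large parallel gray plates, q = σ(T₁⁴ − T₂⁴) / (1/ε₁ + 1/ε₂ − 1).
1/ε₁ + 1/ε₂ − 1 = 1/0.38 + 1/0.35 − 1 = 4.489.
T₁⁴ − T₂⁴ = 5.21×10^12 − 1.25×10^12 = 3.96×10^12 K⁴.
q = 5.67×10⁻⁸ × 3.96×10^12 / 4.489 = 50100 W/m².
Q = q·A = 50100 × 4.2 = 2.10×10^5 W.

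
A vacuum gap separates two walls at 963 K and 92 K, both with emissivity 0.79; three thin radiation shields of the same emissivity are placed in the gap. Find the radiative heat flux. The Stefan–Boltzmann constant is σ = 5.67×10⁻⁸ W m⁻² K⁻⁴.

Each of the 4 gaps contributes resistance (2/ε − 1) = 2/0.79 − 1 = 1.532; total = 6.127.
q = σ(T₁⁴ − T₂⁴) / 6.127 = 5.67×10⁻⁸ × 8.60×10^11 / 6.127 = 7960 W/m².

q ≈ 7960 W/m²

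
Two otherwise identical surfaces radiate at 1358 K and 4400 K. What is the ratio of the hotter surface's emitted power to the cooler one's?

ratio ≈ 110

P ∝ T⁴, so the ratio is (4400/1358)⁴ = (3.240)⁴ = 110.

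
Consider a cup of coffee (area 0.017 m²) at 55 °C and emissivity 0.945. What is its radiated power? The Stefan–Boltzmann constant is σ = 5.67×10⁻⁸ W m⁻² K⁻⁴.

P ≈ 10.5 W

55 °C = 328 K.
Stefan–Boltzmann: P = εσAT⁴ = 0.945 × 5.67×10⁻⁸ × 0.0170 × (328)⁴ = 0.945 × 5.67×10⁻⁸ × 0.0170 × 1.16×10^10.
P = 10.5 W.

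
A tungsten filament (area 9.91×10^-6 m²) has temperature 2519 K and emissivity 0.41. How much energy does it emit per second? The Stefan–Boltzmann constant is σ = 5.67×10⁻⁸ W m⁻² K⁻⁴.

P ≈ 9.28 W

Stefan–Boltzmann: P = εσAT⁴ = 0.41 × 5.67×10⁻⁸ × 9.91×10^-6 × (2519)⁴ = 0.41 × 5.67×10⁻⁸ × 9.91×10^-6 × 4.03×10^13.
P = 9.28 W.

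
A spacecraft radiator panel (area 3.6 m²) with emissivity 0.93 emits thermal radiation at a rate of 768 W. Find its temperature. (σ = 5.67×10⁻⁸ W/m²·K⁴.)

From P = εσAT⁴, T = (P / εσA)^(1/4) = (768 / (0.93 × 5.67×10⁻⁸ × 3.60))^(1/4).
T = (4.05×10^9)^(1/4) = 252 K.

T ≈ 252 K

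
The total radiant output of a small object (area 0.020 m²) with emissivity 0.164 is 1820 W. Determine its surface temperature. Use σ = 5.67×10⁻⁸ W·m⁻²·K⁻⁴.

From P = εσAT⁴, T = (P / εσA)^(1/4) = (1820 / (0.164 × 5.67×10⁻⁸ × 0.0200))^(1/4).
T = (9.79×10^12)^(1/4) = 1770 K.

T ≈ 1770 K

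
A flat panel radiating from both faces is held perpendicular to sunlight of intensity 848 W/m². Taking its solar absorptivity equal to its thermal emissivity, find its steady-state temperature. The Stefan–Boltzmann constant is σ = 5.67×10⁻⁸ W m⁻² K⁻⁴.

T ≈ 294 K

Absorbed flux αS = emitted flux 2εσT⁴ per unit area; with α = ε this gives T = (S/2σ)^(1/4).
T = (848 / (2 × 5.67×10⁻⁸))^(1/4) = (7.48×10^9)^(1/4).
T = 294 K.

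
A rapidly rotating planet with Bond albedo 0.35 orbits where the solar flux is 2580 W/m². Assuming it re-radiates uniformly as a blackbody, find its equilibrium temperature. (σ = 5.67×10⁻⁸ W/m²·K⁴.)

T ≈ 293 K

Power absorbed = (1−a)S·πR²; power emitted = 4πR²σT⁴. Equating and cancelling πR²:
T = ((1−a)S / 4σ)^(1/4) = (1680 / (4 × 5.67×10⁻⁸))^(1/4) = (7.39×10^9)^(1/4).
T = 293 K.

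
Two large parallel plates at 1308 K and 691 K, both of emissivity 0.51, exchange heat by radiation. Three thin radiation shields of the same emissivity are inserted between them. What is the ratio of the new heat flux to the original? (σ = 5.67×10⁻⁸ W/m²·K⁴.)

ratio ≈ 0.250

With N identical shields there are N+1 = 4 gaps in series, each with the same radiative resistance, so the flux falls to 1/(N+1) of its unshielded value.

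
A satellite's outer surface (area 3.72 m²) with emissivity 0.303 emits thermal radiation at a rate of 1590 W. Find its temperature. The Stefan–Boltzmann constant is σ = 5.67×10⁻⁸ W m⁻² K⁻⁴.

From P = εσAT⁴, T = (P / εσA)^(1/4) = (1590 / (0.303 × 5.67×10⁻⁸ × 3.72))^(1/4).
T = (2.49×10^10)^(1/4) = 397 K.

T ≈ 397 K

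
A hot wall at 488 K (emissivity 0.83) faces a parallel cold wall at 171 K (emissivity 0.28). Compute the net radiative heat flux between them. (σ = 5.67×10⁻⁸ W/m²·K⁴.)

q ≈ 839 W/m²

For two large parallel gray plates, q = σ(T₁⁴ − T₂⁴) / (1/ε₁ + 1/ε₂ − 1).
1/ε₁ + 1/ε₂ − 1 = 1/0.83 + 1/0.28 − 1 = 3.776.
T₁⁴ − T₂⁴ = 5.67×10^10 − 8.55×10^8 = 5.59×10^10 K⁴.
q = 5.67×10⁻⁸ × 5.59×10^10 / 3.776 = 839 W/m².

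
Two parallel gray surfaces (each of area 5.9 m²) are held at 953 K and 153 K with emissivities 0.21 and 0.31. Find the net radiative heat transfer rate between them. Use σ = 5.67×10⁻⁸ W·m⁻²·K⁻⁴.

Q ≈ 39500 W

For two large parallel gray plates, q = σ(T₁⁴ − T₂⁴) / (1/ε₁ + 1/ε₂ − 1).
1/ε₁ + 1/ε₂ − 1 = 1/0.21 + 1/0.31 − 1 = 6.988.
T₁⁴ − T₂⁴ = 8.25×10^11 − 5.48×10^8 = 8.24×10^11 K⁴.
q = 5.67×10⁻⁸ × 8.24×10^11 / 6.988 = 6690 W/m².
Q = q·A = 6690 × 5.9 = 39500 W.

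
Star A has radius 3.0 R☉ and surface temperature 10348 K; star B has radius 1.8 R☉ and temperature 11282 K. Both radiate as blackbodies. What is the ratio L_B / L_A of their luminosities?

L = 4πR²σT⁴ ∝ R²T⁴, so L_B/L_A = (1.8/3.0)² × (11282/10348)⁴ = 0.360 × 1.41 = 0.509.

L_B/L_A ≈ 0.509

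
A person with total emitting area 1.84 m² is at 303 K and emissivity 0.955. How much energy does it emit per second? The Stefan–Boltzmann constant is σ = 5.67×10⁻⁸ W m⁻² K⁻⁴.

P ≈ 840 W

Stefan–Boltzmann: P = εσAT⁴ = 0.955 × 5.67×10⁻⁸ × 1.84 × (303)⁴ = 0.955 × 5.67×10⁻⁸ × 1.84 × 8.43×10^9.
P = 840 W.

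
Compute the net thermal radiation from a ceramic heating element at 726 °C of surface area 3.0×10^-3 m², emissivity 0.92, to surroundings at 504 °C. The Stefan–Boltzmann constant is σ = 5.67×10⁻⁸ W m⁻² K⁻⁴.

Q ≈ 98.8 W

Convert: 726 °C = 999 K; 504 °C = 777 K.
Q = εσA(T⁴ − T_s⁴). T⁴ − T_s⁴ = (999)⁴ − (777)⁴ = 9.96×10^11 − 3.64×10^11 = 6.32×10^11 K⁴.
Q = 0.92 × 5.67×10⁻⁸ × 3.00×10^-3 × 6.32×10^11 = 98.8 W.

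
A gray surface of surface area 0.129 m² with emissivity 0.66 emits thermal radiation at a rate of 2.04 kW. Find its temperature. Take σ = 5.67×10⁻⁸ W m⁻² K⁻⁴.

From P = εσAT⁴, T = (P / εσA)^(1/4) = (2040 / (0.66 × 5.67×10⁻⁸ × 0.129))^(1/4).
T = (4.23×10^11)^(1/4) = 806 K.

T ≈ 806 K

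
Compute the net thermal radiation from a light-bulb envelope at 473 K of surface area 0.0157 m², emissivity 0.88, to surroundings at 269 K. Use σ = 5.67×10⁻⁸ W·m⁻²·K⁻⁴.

Q ≈ 35.1 W

Q = εσA(T⁴ − T_s⁴). T⁴ − T_s⁴ = (473)⁴ − (269)⁴ = 5.01×10^10 − 5.24×10^9 = 4.48×10^10 K⁴.
Q = 0.88 × 5.67×10⁻⁸ × 0.0157 × 4.48×10^10 = 35.1 W.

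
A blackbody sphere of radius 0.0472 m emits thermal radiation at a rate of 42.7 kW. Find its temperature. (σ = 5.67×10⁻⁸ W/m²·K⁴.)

T ≈ 2280 K

A = 4πr² = 4π × (0.0472)² = 0.0280 m².
From P = σAT⁴, T = (P / σA)^(1/4) = (42700 / (5.67×10⁻⁸ × 0.0280))^(1/4).
T = (2.69×10^13)^(1/4) = 2280 K.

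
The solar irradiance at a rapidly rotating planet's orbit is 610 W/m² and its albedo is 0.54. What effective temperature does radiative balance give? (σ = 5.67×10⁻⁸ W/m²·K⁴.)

T ≈ 188 K

Power absorbed = (1−a)S·πR²; power emitted = 4πR²σT⁴. Equating and cancelling πR²:
T = ((1−a)S / 4σ)^(1/4) = (281 / (4 × 5.67×10⁻⁸))^(1/4) = (1.24×10^9)^(1/4).
T = 188 K.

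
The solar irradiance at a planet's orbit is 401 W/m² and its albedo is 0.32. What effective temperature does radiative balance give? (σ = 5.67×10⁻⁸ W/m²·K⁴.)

Power absorbed = (1−a)S·πR²; power emitted = 4πR²σT⁴. Equating and cancelling πR²:
T = ((1−a)S / 4σ)^(1/4) = (273 / (4 × 5.67×10⁻⁸))^(1/4) = (1.20×10^9)^(1/4).
T = 186 K.

T ≈ 186 K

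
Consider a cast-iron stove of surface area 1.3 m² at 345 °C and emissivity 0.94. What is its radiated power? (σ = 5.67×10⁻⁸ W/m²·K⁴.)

345 °C = 618 K.
P = εσAT⁴ = 0.94 × 5.67×10⁻⁸ × 1.30 × (618)⁴ = 0.94 × 5.67×10⁻⁸ × 1.30 × 1.46×10^11.
P = 10100 W.

P ≈ 10100 W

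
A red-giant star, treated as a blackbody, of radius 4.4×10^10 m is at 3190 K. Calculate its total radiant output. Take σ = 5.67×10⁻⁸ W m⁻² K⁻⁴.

P ≈ 1.43×10^29 W

A = 4πr² = 4π × (4.4×10^10)² = 2.43×10^22 m².
P = σAT⁴ = 5.67×10⁻⁸ × 2.43×10^22 × (3190)⁴ = 5.67×10⁻⁸ × 2.43×10^22 × 1.04×10^14.
P = 1.43×10^29 W.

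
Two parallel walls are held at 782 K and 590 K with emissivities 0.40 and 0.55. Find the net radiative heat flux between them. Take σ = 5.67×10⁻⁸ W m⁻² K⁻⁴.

For two large parallel gray plates, q = σ(T₁⁴ − T₂⁴) / (1/ε₁ + 1/ε₂ − 1).
1/ε₁ + 1/ε₂ − 1 = 1/0.40 + 1/0.55 − 1 = 3.318.
T₁⁴ − T₂⁴ = 3.74×10^11 − 1.21×10^11 = 2.53×10^11 K⁴.
q = 5.67×10⁻⁸ × 2.53×10^11 / 3.318 = 4320 W/m².

q ≈ 4320 W/m²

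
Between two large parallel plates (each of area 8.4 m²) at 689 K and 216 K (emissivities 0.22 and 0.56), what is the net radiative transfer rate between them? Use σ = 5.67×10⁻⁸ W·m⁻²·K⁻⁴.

Q ≈ 19900 W

For two large parallel gray plates, q = σ(T₁⁴ − T₂⁴) / (1/ε₁ + 1/ε₂ − 1).
1/ε₁ + 1/ε₂ − 1 = 1/0.22 + 1/0.56 − 1 = 5.331.
T₁⁴ − T₂⁴ = 2.25×10^11 − 2.18×10^9 = 2.23×10^11 K⁴.
q = 5.67×10⁻⁸ × 2.23×10^11 / 5.331 = 2370 W/m².
Q = q·A = 2370 × 8.4 = 19900 W.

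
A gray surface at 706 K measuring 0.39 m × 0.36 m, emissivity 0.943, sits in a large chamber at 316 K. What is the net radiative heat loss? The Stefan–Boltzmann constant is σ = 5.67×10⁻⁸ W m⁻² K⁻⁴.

Q ≈ 1790 W

A = 0.39 × 0.36 = 0.140 m².
Q = εσA(T⁴ − T_s⁴). T⁴ − T_s⁴ = (706)⁴ − (316)⁴ = 2.48×10^11 − 9.97×10^9 = 2.38×10^11 K⁴.
Q = 0.943 × 5.67×10⁻⁸ × 0.140 × 2.38×10^11 = 1790 W.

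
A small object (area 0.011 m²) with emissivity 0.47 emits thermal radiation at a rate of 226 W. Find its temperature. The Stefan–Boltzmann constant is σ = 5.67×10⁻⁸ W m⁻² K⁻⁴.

T ≈ 937 K

From P = εσAT⁴, T = (P / εσA)^(1/4) = (226 / (0.47 × 5.67×10⁻⁸ × 0.0110))^(1/4).
T = (7.71×10^11)^(1/4) = 937 K.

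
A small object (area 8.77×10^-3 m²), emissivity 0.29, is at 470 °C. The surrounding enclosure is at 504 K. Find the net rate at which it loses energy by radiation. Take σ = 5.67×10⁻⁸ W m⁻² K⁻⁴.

Convert: 470 °C = 743 K.
Q = εσA(T⁴ − T_s⁴). T⁴ − T_s⁴ = (743)⁴ − (504)⁴ = 3.05×10^11 − 6.45×10^10 = 2.40×10^11 K⁴.
Q = 0.29 × 5.67×10⁻⁸ × 8.77×10^-3 × 2.40×10^11 = 34.6 W.

Q ≈ 34.6 W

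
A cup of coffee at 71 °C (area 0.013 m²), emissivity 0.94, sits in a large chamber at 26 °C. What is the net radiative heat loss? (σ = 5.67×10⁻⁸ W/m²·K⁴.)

Q ≈ 4.16 W

Convert: 71 °C = 344 K; 26 °C = 299 K.
Q = εσA(T⁴ − T_s⁴). T⁴ − T_s⁴ = (344)⁴ − (299)⁴ = 1.40×10^10 − 7.99×10^9 = 6.01×10^9 K⁴.
Q = 0.94 × 5.67×10⁻⁸ × 0.0130 × 6.01×10^9 = 4.16 W.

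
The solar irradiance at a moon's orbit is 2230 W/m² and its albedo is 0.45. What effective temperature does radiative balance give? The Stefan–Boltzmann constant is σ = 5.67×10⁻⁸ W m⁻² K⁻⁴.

Power absorbed = (1−a)S·πR²; power emitted = 4πR²σT⁴. Equating and cancelling πR²:
T = ((1−a)S / 4σ)^(1/4) = (1230 / (4 × 5.67×10⁻⁸))^(1/4) = (5.41×10^9)^(1/4).
T = 271 K.

T ≈ 271 K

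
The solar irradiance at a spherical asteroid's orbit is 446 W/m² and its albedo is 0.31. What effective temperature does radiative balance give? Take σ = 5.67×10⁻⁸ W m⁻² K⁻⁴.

T ≈ 192 K

Power absorbed = (1−a)S·πR²; power emitted = 4πR²σT⁴. Equating and cancelling πR²:
T = ((1−a)S / 4σ)^(1/4) = (308 / (4 × 5.67×10⁻⁸))^(1/4) = (1.36×10^9)^(1/4).
T = 192 K.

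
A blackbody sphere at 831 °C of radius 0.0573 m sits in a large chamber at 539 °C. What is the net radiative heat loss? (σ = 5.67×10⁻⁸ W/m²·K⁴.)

A = 4πr² = 4π × (0.0573)² = 0.0413 m².
Convert: 831 °C = 1104 K; 539 °C = 812 K.
Q = σA(T⁴ − T_s⁴). T⁴ − T_s⁴ = (1104)⁴ − (812)⁴ = 1.49×10^12 − 4.35×10^11 = 1.05×10^12 K⁴.
Q = 5.67×10⁻⁸ × 0.0413 × 1.05×10^12 = 2460 W.

Q ≈ 2460 W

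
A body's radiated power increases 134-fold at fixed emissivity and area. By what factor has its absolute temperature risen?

factor ≈ 3.40

P ∝ T⁴ ⇒ T ∝ P^(1/4), so T scales by (134)^(1/4) = 3.40.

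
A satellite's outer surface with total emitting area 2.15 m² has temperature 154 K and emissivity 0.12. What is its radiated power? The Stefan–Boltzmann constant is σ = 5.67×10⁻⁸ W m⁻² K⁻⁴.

Stefan–Boltzmann: P = εσAT⁴ = 0.12 × 5.67×10⁻⁸ × 2.15 × (154)⁴ = 0.12 × 5.67×10⁻⁸ × 2.15 × 5.62×10^8.
P = 8.23 W.

P ≈ 8.23 W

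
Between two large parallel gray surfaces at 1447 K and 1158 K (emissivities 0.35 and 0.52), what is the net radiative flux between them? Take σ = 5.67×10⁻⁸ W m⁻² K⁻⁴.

For two large parallel gray plates, q = σ(T₁⁴ − T₂⁴) / (1/ε₁ + 1/ε₂ − 1).
1/ε₁ + 1/ε₂ − 1 = 1/0.35 + 1/0.52 − 1 = 3.780.
T₁⁴ − T₂⁴ = 4.38×10^12 − 1.80×10^12 = 2.59×10^12 K⁴.
q = 5.67×10⁻⁸ × 2.59×10^12 / 3.780 = 38800 W/m².

q ≈ 38800 W/m²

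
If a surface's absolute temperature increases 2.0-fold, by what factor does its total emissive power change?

factor ≈ 16.0

P ∝ T⁴, so the power scales as (2.0)⁴ = 16.0.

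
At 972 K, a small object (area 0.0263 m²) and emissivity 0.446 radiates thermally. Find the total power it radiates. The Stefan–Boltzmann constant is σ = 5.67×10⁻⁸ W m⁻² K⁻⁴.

P = εσAT⁴ = 0.446 × 5.67×10⁻⁸ × 0.0263 × (972)⁴ = 0.446 × 5.67×10⁻⁸ × 0.0263 × 8.93×10^11.
P = 594 W.

P ≈ 594 W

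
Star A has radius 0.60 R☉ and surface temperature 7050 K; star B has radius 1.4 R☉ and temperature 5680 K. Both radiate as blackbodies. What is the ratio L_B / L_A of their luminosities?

L = 4πR²σT⁴ ∝ R²T⁴, so L_B/L_A = (1.4/0.60)² × (5680/7050)⁴ = 5.44 × 0.421 = 2.29.

L_B/L_A ≈ 2.29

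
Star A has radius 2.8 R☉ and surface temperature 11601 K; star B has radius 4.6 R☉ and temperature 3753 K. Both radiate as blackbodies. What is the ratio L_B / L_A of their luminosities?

L_B/L_A ≈ 0.0296

L = 4πR²σT⁴ ∝ R²T⁴, so L_B/L_A = (4.6/2.8)² × (3753/11601)⁴ = 2.70 × 0.0110 = 0.0296.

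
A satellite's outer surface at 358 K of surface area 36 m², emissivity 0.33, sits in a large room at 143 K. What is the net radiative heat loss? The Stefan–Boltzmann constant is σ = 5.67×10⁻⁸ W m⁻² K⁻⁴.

Q = εσA(T⁴ − T_s⁴). T⁴ − T_s⁴ = (358)⁴ − (143)⁴ = 1.64×10^10 − 4.18×10^8 = 1.60×10^10 K⁴.
Q = 0.33 × 5.67×10⁻⁸ × 36.0 × 1.60×10^10 = 10800 W.

Q ≈ 10800 W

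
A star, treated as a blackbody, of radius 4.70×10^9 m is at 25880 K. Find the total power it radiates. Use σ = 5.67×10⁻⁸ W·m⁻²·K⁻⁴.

P ≈ 7.06×10^30 W

A = 4πr² = 4π × (4.70×10^9)² = 2.78×10^20 m².
P = σAT⁴ = 5.67×10⁻⁸ × 2.78×10^20 × (25880)⁴ = 5.67×10⁻⁸ × 2.78×10^20 × 4.49×10^17.
P = 7.06×10^30 W.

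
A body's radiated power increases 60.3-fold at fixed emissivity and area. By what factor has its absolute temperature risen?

P ∝ T⁴ ⇒ T ∝ P^(1/4), so T scales by (60.3)^(1/4) = 2.79.

factor ≈ 2.79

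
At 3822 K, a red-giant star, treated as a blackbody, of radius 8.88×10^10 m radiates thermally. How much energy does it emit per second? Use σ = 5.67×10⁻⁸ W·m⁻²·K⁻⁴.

P ≈ 1.20×10^30 W

A = 4πr² = 4π × (8.88×10^10)² = 9.91×10^22 m².
P = σAT⁴ = 5.67×10⁻⁸ × 9.91×10^22 × (3822)⁴ = 5.67×10⁻⁸ × 9.91×10^22 × 2.13×10^14.
P = 1.20×10^30 W.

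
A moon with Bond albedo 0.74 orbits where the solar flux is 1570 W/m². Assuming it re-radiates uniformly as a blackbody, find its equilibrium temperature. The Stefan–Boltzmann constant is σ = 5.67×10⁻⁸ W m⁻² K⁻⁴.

Power absorbed = (1−a)S·πR²; power emitted = 4πR²σT⁴. Equating and cancelling πR²:
T = ((1−a)S / 4σ)^(1/4) = (408 / (4 × 5.67×10⁻⁸))^(1/4) = (1.80×10^9)^(1/4).
T = 206 K.

T ≈ 206 K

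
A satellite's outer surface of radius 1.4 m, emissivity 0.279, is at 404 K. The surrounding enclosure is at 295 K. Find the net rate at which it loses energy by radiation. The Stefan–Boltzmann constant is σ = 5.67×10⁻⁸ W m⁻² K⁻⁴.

Q ≈ 7430 W

A = 4πr² = 4π × (1.4)² = 24.6 m².
Q = εσA(T⁴ − T_s⁴). T⁴ − T_s⁴ = (404)⁴ − (295)⁴ = 2.66×10^10 − 7.57×10^9 = 1.91×10^10 K⁴.
Q = 0.279 × 5.67×10⁻⁸ × 24.6 × 1.91×10^10 = 7430 W.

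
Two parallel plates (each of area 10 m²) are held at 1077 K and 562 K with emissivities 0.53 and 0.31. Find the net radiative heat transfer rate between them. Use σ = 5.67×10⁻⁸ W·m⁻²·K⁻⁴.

Q ≈ 1.72×10^5 W

For two large parallel gray plates, q = σ(T₁⁴ − T₂⁴) / (1/ε₁ + 1/ε₂ − 1).
1/ε₁ + 1/ε₂ − 1 = 1/0.53 + 1/0.31 − 1 = 4.113.
T₁⁴ − T₂⁴ = 1.35×10^12 − 9.98×10^10 = 1.25×10^12 K⁴.
q = 5.67×10⁻⁸ × 1.25×10^12 / 4.113 = 17200 W/m².
Q = q·A = 17200 × 10 = 1.72×10^5 W.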